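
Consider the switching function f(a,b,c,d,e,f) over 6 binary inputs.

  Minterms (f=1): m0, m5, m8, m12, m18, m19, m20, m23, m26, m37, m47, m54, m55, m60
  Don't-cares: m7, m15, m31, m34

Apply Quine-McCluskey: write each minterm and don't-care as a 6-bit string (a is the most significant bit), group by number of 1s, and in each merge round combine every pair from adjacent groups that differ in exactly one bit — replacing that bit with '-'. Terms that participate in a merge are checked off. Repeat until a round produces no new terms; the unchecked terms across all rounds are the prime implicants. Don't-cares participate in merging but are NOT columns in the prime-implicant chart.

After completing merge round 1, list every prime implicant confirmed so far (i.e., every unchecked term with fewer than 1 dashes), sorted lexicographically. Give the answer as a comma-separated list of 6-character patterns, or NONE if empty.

010100, 100010, 111100

[col 0] 000000*, 000101*, 000111*, 001000*, 001100*, 001111*, 010010*, 010011*, 010100, 010111*, 011010*, 011111*, 100010, 100101*, 101111*, 110110*, 110111*, 111100
[col 1] -00101, -01111, -10111, 0-0111*, 0-1111*, 00-000, 00-111*, 0001-1, 001-00, 01-010, 01-111*, 010-11, 01001-, 11011-
[col 2] 0--111
Prime implicants: -00101, -01111, -10111, 0--111, 00-000, 0001-1, 001-00, 01-010, 010-11, 01001-, 010100, 100010, 11011-, 111100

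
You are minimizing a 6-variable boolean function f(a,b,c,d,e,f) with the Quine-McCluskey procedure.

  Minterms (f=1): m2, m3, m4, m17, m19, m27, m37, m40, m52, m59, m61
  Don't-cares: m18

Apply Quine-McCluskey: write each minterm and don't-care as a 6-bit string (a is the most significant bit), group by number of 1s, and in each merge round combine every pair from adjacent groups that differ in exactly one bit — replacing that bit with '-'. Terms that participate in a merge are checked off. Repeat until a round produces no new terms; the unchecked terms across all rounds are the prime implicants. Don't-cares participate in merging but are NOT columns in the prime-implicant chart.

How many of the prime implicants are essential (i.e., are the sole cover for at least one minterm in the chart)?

8

[col 0] 000010*, 000011*, 000100, 010001*, 010010*, 010011*, 011011*, 100101, 101000, 110100, 111011*, 111101
[col 1] -11011, 0-0010*, 0-0011*, 00001-*, 01-011, 0100-1, 01001-*
[col 2] 0-001-
Prime implicants: -11011, 0-001-, 000100, 01-011, 0100-1, 100101, 101000, 110100, 111101
PI chart (minterm → PIs covering it):
  2 | 0-001-  (sole → essential)
  3 | 0-001-  (sole → essential)
  4 | 000100  (sole → essential)
  17 | 0100-1  (sole → essential)
  19 | 0-001-,01-011,0100-1
  27 | -11011,01-011
  37 | 100101  (sole → essential)
  40 | 101000  (sole → essential)
  52 | 110100  (sole → essential)
  59 | -11011  (sole → essential)
  61 | 111101  (sole → essential)
Essential prime implicants: -11011, 0-001-, 000100, 0100-1, 100101, 101000, 110100, 111101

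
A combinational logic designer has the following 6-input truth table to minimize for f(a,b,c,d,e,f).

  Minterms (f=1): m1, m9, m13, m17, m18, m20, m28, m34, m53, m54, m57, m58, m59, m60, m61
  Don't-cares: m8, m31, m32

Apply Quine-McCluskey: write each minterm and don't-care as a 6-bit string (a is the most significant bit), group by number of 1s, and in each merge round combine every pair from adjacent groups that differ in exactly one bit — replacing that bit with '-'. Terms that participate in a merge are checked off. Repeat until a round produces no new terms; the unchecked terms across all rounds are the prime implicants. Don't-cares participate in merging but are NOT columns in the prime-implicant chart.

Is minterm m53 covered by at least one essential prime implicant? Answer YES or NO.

[col 0] 000001*, 001000*, 001001*, 001101*, 010001*, 010010, 010100*, 011100*, 011111, 100000*, 100010*, 110101*, 110110, 111001*, 111010*, 111011*, 111100*, 111101*
[col 1] -11100, 0-0001, 00-001, 001-01, 00100-, 01-100, 1000-0, 11-101, 111-01, 1110-1, 11101-, 11110-
Prime implicants: -11100, 0-0001, 00-001, 001-01, 00100-, 01-100, 010010, 011111, 1000-0, 11-101, 110110, 111-01, 1110-1, 11101-, 11110-
PI chart (minterm → PIs covering it):
  1 | 0-0001,00-001
  9 | 00-001,001-01,00100-
  13 | 001-01  (sole → essential)
  17 | 0-0001  (sole → essential)
  18 | 010010  (sole → essential)
  20 | 01-100  (sole → essential)
  28 | -11100,01-100
  34 | 1000-0  (sole → essential)
  53 | 11-101  (sole → essential)
  54 | 110110  (sole → essential)
  57 | 111-01,1110-1
  58 | 11101-  (sole → essential)
  59 | 1110-1,11101-
  60 | -11100,11110-
  61 | 11-101,111-01,11110-
Essential prime implicants: 0-0001, 001-01, 01-100, 010010, 1000-0, 11-101, 110110, 11101-

YES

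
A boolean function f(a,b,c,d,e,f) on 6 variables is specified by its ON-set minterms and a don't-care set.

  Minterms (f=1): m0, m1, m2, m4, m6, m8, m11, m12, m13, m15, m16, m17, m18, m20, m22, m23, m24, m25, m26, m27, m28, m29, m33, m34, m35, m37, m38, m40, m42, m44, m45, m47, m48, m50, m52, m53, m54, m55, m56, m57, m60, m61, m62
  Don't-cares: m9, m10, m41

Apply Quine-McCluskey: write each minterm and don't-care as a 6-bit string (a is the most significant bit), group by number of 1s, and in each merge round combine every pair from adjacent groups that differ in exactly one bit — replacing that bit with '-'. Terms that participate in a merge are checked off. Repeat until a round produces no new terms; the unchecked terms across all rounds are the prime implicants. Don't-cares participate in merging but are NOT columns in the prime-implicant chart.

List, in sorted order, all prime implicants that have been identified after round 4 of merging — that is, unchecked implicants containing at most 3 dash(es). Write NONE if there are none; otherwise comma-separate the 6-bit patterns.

--0-10, -0-001, -0-010, -010-0, -011-1, -1--00, -10--0, -1011-, 0---00, 0--0-0, 0--00-, 0-0--0, 0-10--, 001--1, 1--101, 10--01, 1000-1, 10001-, 11-1-0, 11-10-, 1101--

Round 0: 000000✓ 000001✓ 000010✓ 000100✓ 000110✓ 001000✓ 001001✓ 001010✓ 001011✓ 001100✓ 001101✓ 001111✓ 010000✓ 010001✓ 010010✓ 010100✓ 010110✓ 010111✓ 011000✓ 011001✓ 011010✓ 011011✓ 011100✓ 011101✓ 100001✓ 100010✓ 100011✓ 100101✓ 100110✓ 101000✓ 101001✓ 101010✓ 101100✓ 101101✓ 101111✓ 110000✓ 110010✓ 110100✓ 110101✓ 110110✓ 110111✓ 111000✓ 111001✓ 111100✓ 111101✓ 111110✓
Round 1: -00001✓ -00010✓ -00110✓ -01000✓ -01001✓ -01010✓ -01100✓ -01101✓ -01111✓ -10000✓ -10010✓ -10100✓ -10110✓ -10111✓ -11000✓ -11001✓ -11100✓ -11101✓ 0-0000✓ 0-0001✓ 0-0010✓ 0-0100✓ 0-0110✓ 0-1000✓ 0-1001✓ 0-1010✓ 0-1011✓ 0-1100✓ 0-1101✓ 00-000✓ 00-001✓ 00-010✓ 00-100✓ 000-00✓ 000-10✓ 0000-0✓ 00000-✓ 0001-0✓ 001-00✓ 001-01✓ 001-11✓ 0010-0✓ 0010-1✓ 00100-✓ 00101-✓ 0011-1✓ 00110-✓ 01-000✓ 01-001✓ 01-010✓ 01-100✓ 010-00✓ 010-10✓ 0100-0✓ 01000-✓ 0101-0✓ 01011-✓ 011-00✓ 011-01✓ 0110-0✓ 0110-1✓ 01100-✓ 01101-✓ 01110-✓ 1-0010✓ 1-0101✓ 1-0110✓ 1-1000✓ 1-1001✓ 1-1100✓ 1-1101✓ 10-001✓ 10-010✓ 10-101✓ 100-01✓ 100-10✓ 1000-1 10001- 101-00✓ 101-01✓ 1010-0✓ 10100-✓ 1011-1✓ 10110-✓ 11-000✓ 11-100✓ 11-101✓ 11-110✓ 110-00✓ 110-10✓ 1100-0✓ 1101-0✓ 1101-1✓ 11010-✓ 11011-✓ 111-00✓ 111-01✓ 11100-✓ 1111-0✓ 11110-✓
Round 2: --0010✓ --0110✓ --1000✓ --1001✓ --1100✓ --1101✓ -0-001 -0-010 -00-10✓ -01-00✓ -01-01✓ -010-0 -0100-✓ -011-1 -0110-✓ -1-000✓ -1-100✓ -10-00✓ -10-10✓ -100-0✓ -101-0✓ -1011- -11-00✓ -11-01✓ -1100-✓ -1110-✓ 0--000✓ 0--001✓ 0--010✓ 0--100✓ 0-0-00✓ 0-0-10✓ 0-00-0✓ 0-000-✓ 0-01-0✓ 0-1-00✓ 0-1-01✓ 0-10-0✓ 0-10-1✓ 0-100-✓ 0-101-✓ 0-110-✓ 00--00✓ 00-0-0✓ 00-00-✓ 000--0✓ 001--1 001-0-✓ 0010--✓ 01--00✓ 01-0-0✓ 01-00-✓ 010--0✓ 011-0-✓ 0110--✓ 1--101 1-0-10✓ 1-1-00✓ 1-1-01✓ 1-100-✓ 1-110-✓ 10--01 101-0-✓ 11--00✓ 11-1-0 11-10- 110--0✓ 1101-- 111-0-✓
Round 3: --0-10 --1-00✓ --1-01✓ --100-✓ --110-✓ -01-0-✓ -1--00 -10--0 -11-0-✓ 0---00 0--0-0 0--00- 0-0--0 0-1-0-✓ 0-10-- 1-1-0-✓
Round 4: --1-0-
PIs = {--0-10, --1-0-, -0-001, -0-010, -010-0, -011-1, -1--00, -10--0, -1011-, 0---00, 0--0-0, 0--00-, 0-0--0, 0-10--, 001--1, 1--101, 10--01, 1000-1, 10001-, 11-1-0, 11-10-, 1101--}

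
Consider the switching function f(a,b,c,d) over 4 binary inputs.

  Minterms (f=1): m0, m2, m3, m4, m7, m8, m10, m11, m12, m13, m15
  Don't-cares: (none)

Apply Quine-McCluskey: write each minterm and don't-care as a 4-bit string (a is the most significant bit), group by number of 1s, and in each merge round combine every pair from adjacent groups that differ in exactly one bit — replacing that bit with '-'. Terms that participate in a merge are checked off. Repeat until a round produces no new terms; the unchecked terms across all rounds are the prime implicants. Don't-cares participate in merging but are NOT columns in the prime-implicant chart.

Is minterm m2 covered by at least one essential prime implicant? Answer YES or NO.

[col 0] 0000*, 0010*, 0011*, 0100*, 0111*, 1000*, 1010*, 1011*, 1100*, 1101*, 1111*
[col 1] -000*, -010*, -011*, -100*, -111*, 0-00*, 0-11*, 00-0*, 001-*, 1-00*, 1-11*, 10-0*, 101-*, 11-1, 110-
[col 2] --00, --11, -0-0, -01-
Prime implicants: --00, --11, -0-0, -01-, 11-1, 110-
PI chart (minterm → PIs covering it):
  0 | --00,-0-0
  2 | -0-0,-01-
  3 | --11,-01-
  4 | --00  (sole → essential)
  7 | --11  (sole → essential)
  8 | --00,-0-0
  10 | -0-0,-01-
  11 | --11,-01-
  12 | --00,110-
  13 | 11-1,110-
  15 | --11,11-1
Essential prime implicants: --00, --11

NO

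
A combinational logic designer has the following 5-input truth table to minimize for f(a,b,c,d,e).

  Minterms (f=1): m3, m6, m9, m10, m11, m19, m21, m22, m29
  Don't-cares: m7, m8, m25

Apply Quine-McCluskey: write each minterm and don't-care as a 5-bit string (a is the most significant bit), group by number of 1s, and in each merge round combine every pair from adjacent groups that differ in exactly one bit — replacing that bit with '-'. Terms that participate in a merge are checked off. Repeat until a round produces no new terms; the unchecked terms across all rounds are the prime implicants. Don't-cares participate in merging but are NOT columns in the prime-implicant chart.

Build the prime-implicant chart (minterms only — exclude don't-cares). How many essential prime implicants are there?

size-2^0 implicants → 00011(✓)  00110(✓)  00111(✓)  01000(✓)  01001(✓)  01010(✓)  01011(✓)  10011(✓)  10101(✓)  10110(✓)  11001(✓)  11101(✓)
size-2^1 implicants → -0011  -0110  -1001  0-011  00-11  0011-  010-0(✓)  010-1(✓)  0100-(✓)  0101-(✓)  1-101  11-01
size-2^2 implicants → 010--
Unchecked terms (primes): -0011, -0110, -1001, 0-011, 00-11, 0011-, 010--, 1-101, 11-01
Minterm coverage:
  m3 ⊆ -0011,0-011,00-11
  m6 ⊆ -0110,0011-
  m9 ⊆ -1001,010--
  m10 ⊆ 010-- [E]
  m11 ⊆ 0-011,010--
  m19 ⊆ -0011 [E]
  m21 ⊆ 1-101 [E]
  m22 ⊆ -0110 [E]
  m29 ⊆ 1-101,11-01
E = {-0011, -0110, 010--, 1-101}

4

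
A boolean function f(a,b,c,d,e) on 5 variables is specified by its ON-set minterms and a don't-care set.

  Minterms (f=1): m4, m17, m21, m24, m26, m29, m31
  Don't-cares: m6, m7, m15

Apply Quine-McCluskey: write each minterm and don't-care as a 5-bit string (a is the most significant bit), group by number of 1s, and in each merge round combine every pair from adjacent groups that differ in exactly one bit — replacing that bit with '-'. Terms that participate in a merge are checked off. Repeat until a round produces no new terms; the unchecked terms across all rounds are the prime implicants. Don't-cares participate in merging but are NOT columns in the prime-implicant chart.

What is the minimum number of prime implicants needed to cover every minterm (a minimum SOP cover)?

4

[col 0] 00100*, 00110*, 00111*, 01111*, 10001*, 10101*, 11000*, 11010*, 11101*, 11111*
[col 1] -1111, 0-111, 001-0, 0011-, 1-101, 10-01, 110-0, 111-1
Prime implicants: -1111, 0-111, 001-0, 0011-, 1-101, 10-01, 110-0, 111-1
PI chart (minterm → PIs covering it):
  4 | 001-0  (sole → essential)
  17 | 10-01  (sole → essential)
  21 | 1-101,10-01
  24 | 110-0  (sole → essential)
  26 | 110-0  (sole → essential)
  29 | 1-101,111-1
  31 | -1111,111-1
Essential prime implicants: 001-0, 10-01, 110-0
Petrick residual → 111-1
Minimum SOP uses 4 PIs: a'b'ce' + ab'd'e + abc'e' + abce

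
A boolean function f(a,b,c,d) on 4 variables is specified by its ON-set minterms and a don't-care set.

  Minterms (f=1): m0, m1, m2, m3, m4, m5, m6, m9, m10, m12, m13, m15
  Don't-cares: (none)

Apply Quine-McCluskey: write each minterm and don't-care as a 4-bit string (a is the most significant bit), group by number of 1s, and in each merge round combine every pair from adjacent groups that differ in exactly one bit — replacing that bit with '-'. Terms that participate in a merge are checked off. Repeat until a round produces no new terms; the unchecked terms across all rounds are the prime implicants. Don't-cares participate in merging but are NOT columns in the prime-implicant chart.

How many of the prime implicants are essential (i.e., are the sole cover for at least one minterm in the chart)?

6

Round 0: 0000✓ 0001✓ 0010✓ 0011✓ 0100✓ 0101✓ 0110✓ 1001✓ 1010✓ 1100✓ 1101✓ 1111✓
Round 1: -001✓ -010 -100✓ -101✓ 0-00✓ 0-01✓ 0-10✓ 00-0✓ 00-1✓ 000-✓ 001-✓ 01-0✓ 010-✓ 1-01✓ 11-1 110-✓
Round 2: --01 -10- 0--0 0-0- 00--
PIs = {--01, -010, -10-, 0--0, 0-0-, 00--, 11-1}
Coverage chart:
  m0: 0--0,0-0-,00--
  m1: --01,0-0-,00--
  m2: -010,0--0,00--
  m3: 00-- ←essential
  m4: -10-,0--0,0-0-
  m5: --01,-10-,0-0-
  m6: 0--0 ←essential
  m9: --01 ←essential
  m10: -010 ←essential
  m12: -10- ←essential
  m13: --01,-10-,11-1
  m15: 11-1 ←essential
Essential: --01, -010, -10-, 0--0, 00--, 11-1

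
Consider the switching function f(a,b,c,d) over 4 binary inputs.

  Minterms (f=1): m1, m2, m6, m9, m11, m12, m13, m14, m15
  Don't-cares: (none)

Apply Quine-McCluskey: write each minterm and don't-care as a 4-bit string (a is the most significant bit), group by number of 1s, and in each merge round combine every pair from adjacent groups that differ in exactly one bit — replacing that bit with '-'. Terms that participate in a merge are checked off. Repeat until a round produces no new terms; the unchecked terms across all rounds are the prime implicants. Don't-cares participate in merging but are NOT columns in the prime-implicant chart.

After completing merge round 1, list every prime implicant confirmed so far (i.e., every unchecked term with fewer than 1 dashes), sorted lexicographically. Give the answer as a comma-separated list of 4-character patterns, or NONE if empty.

Round 0: 0001✓ 0010✓ 0110✓ 1001✓ 1011✓ 1100✓ 1101✓ 1110✓ 1111✓
Round 1: -001 -110 0-10 1-01✓ 1-11✓ 10-1✓ 11-0✓ 11-1✓ 110-✓ 111-✓
Round 2: 1--1 11--
PIs = {-001, -110, 0-10, 1--1, 11--}

NONE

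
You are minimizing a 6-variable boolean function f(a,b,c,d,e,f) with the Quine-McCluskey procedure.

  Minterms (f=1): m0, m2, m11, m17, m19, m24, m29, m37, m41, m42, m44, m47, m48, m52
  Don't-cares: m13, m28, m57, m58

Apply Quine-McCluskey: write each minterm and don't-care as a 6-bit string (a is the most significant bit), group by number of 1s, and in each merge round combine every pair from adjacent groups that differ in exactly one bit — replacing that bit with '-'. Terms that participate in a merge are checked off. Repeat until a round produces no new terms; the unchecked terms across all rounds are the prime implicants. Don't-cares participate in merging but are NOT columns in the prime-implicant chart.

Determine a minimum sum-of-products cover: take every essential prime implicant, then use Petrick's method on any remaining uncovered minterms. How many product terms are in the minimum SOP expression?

[col 0] 000000*, 000010*, 001011, 001101*, 010001*, 010011*, 011000*, 011100*, 011101*, 100101, 101001*, 101010*, 101100, 101111, 110000*, 110100*, 111001*, 111010*
[col 1] 0-1101, 0000-0, 0100-1, 011-00, 01110-, 1-1001, 1-1010, 110-00
Prime implicants: 0-1101, 0000-0, 001011, 0100-1, 011-00, 01110-, 1-1001, 1-1010, 100101, 101100, 101111, 110-00
PI chart (minterm → PIs covering it):
  0 | 0000-0  (sole → essential)
  2 | 0000-0  (sole → essential)
  11 | 001011  (sole → essential)
  17 | 0100-1  (sole → essential)
  19 | 0100-1  (sole → essential)
  24 | 011-00  (sole → essential)
  29 | 0-1101,01110-
  37 | 100101  (sole → essential)
  41 | 1-1001  (sole → essential)
  42 | 1-1010  (sole → essential)
  44 | 101100  (sole → essential)
  47 | 101111  (sole → essential)
  48 | 110-00  (sole → essential)
  52 | 110-00  (sole → essential)
Essential prime implicants: 0000-0, 001011, 0100-1, 011-00, 1-1001, 1-1010, 100101, 101100, 101111, 110-00
Petrick residual → 0-1101
Minimum SOP uses 11 PIs: a'cde'f + a'b'c'd'f' + a'b'cd'ef + a'bc'd'f + a'bce'f' + acd'e'f + acd'ef' + ab'c'de'f + ab'cde'f' + ab'cdef + abc'e'f'

11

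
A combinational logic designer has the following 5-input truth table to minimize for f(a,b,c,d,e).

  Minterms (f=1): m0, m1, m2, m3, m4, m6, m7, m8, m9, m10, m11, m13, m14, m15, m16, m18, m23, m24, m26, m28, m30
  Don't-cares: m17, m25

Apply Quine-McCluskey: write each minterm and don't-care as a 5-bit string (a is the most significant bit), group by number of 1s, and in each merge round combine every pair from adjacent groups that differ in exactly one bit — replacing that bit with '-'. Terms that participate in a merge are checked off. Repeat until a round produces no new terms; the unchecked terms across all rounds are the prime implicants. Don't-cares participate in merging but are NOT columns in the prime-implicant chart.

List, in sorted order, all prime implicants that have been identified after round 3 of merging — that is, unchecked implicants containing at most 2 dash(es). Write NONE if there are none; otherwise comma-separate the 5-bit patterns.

-0111, -1-10, 00--0, 01--1, 11--0

Round 0: 00000✓ 00001✓ 00010✓ 00011✓ 00100✓ 00110✓ 00111✓ 01000✓ 01001✓ 01010✓ 01011✓ 01101✓ 01110✓ 01111✓ 10000✓ 10001✓ 10010✓ 10111✓ 11000✓ 11001✓ 11010✓ 11100✓ 11110✓
Round 1: -0000✓ -0001✓ -0010✓ -0111 -1000✓ -1001✓ -1010✓ -1110✓ 0-000✓ 0-001✓ 0-010✓ 0-011✓ 0-110✓ 0-111✓ 00-00✓ 00-10✓ 00-11✓ 000-0✓ 000-1✓ 0000-✓ 0001-✓ 001-0✓ 0011-✓ 01-01✓ 01-10✓ 01-11✓ 010-0✓ 010-1✓ 0100-✓ 0101-✓ 011-1✓ 0111-✓ 1-000✓ 1-001✓ 1-010✓ 100-0✓ 1000-✓ 11-00✓ 11-10✓ 110-0✓ 1100-✓ 111-0✓
Round 2: --000✓ --001✓ --010✓ -00-0✓ -000-✓ -1-10 -10-0✓ -100-✓ 0--10✓ 0--11✓ 0-0-0✓ 0-0-1✓ 0-00-✓ 0-01-✓ 0-11-✓ 00--0 00-1-✓ 000--✓ 01--1 01-1-✓ 010--✓ 1-0-0✓ 1-00-✓ 11--0
Round 3: --0-0 --00- 0--1- 0-0--
PIs = {--0-0, --00-, -0111, -1-10, 0--1-, 0-0--, 00--0, 01--1, 11--0}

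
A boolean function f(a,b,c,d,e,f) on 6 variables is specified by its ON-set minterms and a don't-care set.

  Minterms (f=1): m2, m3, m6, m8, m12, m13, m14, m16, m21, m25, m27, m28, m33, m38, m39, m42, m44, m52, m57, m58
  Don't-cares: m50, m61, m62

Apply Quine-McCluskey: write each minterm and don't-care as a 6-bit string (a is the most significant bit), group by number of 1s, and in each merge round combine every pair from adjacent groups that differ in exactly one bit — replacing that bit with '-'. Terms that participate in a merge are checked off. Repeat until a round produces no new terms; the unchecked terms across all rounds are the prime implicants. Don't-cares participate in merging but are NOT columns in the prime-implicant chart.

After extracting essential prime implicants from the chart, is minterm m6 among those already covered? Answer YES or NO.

NO

Round 0: 000010✓ 000011✓ 000110✓ 001000✓ 001100✓ 001101✓ 001110✓ 010000 010101 011001✓ 011011✓ 011100✓ 100001 100110✓ 100111✓ 101010✓ 101100✓ 110010✓ 110100 111001✓ 111010✓ 111101✓ 111110✓
Round 1: -00110 -01100 -11001 0-1100 00-110 000-10 00001- 001-00 0011-0 00110- 0110-1 1-1010 10011- 11-010 111-01 111-10
PIs = {-00110, -01100, -11001, 0-1100, 00-110, 000-10, 00001-, 001-00, 0011-0, 00110-, 010000, 010101, 0110-1, 1-1010, 100001, 10011-, 11-010, 110100, 111-01, 111-10}
Coverage chart:
  m2: 000-10,00001-
  m3: 00001- ←essential
  m6: -00110,00-110,000-10
  m8: 001-00 ←essential
  m12: -01100,0-1100,001-00,0011-0,00110-
  m13: 00110- ←essential
  m14: 00-110,0011-0
  m16: 010000 ←essential
  m21: 010101 ←essential
  m25: -11001,0110-1
  m27: 0110-1 ←essential
  m28: 0-1100 ←essential
  m33: 100001 ←essential
  m38: -00110,10011-
  m39: 10011- ←essential
  m42: 1-1010 ←essential
  m44: -01100 ←essential
  m52: 110100 ←essential
  m57: -11001,111-01
  m58: 1-1010,11-010,111-10
Essential: -01100, 0-1100, 00001-, 001-00, 00110-, 010000, 010101, 0110-1, 1-1010, 100001, 10011-, 110100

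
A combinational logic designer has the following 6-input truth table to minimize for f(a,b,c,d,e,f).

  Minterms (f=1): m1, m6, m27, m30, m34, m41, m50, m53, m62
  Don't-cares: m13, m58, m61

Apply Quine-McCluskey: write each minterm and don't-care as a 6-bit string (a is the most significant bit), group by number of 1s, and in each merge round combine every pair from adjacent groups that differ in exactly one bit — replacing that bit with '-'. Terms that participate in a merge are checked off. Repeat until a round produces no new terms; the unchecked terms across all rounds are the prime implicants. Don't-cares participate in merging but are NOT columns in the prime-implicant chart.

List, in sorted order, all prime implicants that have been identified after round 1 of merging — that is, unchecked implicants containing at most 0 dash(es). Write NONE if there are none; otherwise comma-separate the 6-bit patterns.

000001, 000110, 001101, 011011, 101001

Round 0: 000001 000110 001101 011011 011110✓ 100010✓ 101001 110010✓ 110101✓ 111010✓ 111101✓ 111110✓
Round 1: -11110 1-0010 11-010 11-101 111-10
PIs = {-11110, 000001, 000110, 001101, 011011, 1-0010, 101001, 11-010, 11-101, 111-10}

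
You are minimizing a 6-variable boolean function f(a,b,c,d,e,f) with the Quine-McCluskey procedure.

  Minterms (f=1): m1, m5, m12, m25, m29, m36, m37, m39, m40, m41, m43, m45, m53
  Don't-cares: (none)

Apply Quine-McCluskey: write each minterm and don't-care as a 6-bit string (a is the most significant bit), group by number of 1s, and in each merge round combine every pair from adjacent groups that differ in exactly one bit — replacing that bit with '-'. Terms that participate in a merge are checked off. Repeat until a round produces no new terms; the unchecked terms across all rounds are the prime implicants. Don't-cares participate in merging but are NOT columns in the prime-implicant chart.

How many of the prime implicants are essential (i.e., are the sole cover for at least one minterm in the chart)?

[col 0] 000001*, 000101*, 001100, 011001*, 011101*, 100100*, 100101*, 100111*, 101000*, 101001*, 101011*, 101101*, 110101*
[col 1] -00101, 000-01, 011-01, 1-0101, 10-101, 1001-1, 10010-, 101-01, 1010-1, 10100-
Prime implicants: -00101, 000-01, 001100, 011-01, 1-0101, 10-101, 1001-1, 10010-, 101-01, 1010-1, 10100-
PI chart (minterm → PIs covering it):
  1 | 000-01  (sole → essential)
  5 | -00101,000-01
  12 | 001100  (sole → essential)
  25 | 011-01  (sole → essential)
  29 | 011-01  (sole → essential)
  36 | 10010-  (sole → essential)
  37 | -00101,1-0101,10-101,1001-1,10010-
  39 | 1001-1  (sole → essential)
  40 | 10100-  (sole → essential)
  41 | 101-01,1010-1,10100-
  43 | 1010-1  (sole → essential)
  45 | 10-101,101-01
  53 | 1-0101  (sole → essential)
Essential prime implicants: 000-01, 001100, 011-01, 1-0101, 1001-1, 10010-, 1010-1, 10100-

8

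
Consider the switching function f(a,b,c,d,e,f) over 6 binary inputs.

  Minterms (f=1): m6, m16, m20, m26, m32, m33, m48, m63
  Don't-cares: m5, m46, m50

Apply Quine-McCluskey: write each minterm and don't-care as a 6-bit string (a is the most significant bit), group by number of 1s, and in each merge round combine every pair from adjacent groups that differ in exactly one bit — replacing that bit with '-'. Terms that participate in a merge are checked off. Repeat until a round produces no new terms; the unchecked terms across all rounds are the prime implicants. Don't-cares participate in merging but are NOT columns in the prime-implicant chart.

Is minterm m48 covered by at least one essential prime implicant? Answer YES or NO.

NO

Round 0: 000101 000110 010000✓ 010100✓ 011010 100000✓ 100001✓ 101110 110000✓ 110010✓ 111111
Round 1: -10000 010-00 1-0000 10000- 1100-0
PIs = {-10000, 000101, 000110, 010-00, 011010, 1-0000, 10000-, 101110, 1100-0, 111111}
Coverage chart:
  m6: 000110 ←essential
  m16: -10000,010-00
  m20: 010-00 ←essential
  m26: 011010 ←essential
  m32: 1-0000,10000-
  m33: 10000- ←essential
  m48: -10000,1-0000,1100-0
  m63: 111111 ←essential
Essential: 000110, 010-00, 011010, 10000-, 111111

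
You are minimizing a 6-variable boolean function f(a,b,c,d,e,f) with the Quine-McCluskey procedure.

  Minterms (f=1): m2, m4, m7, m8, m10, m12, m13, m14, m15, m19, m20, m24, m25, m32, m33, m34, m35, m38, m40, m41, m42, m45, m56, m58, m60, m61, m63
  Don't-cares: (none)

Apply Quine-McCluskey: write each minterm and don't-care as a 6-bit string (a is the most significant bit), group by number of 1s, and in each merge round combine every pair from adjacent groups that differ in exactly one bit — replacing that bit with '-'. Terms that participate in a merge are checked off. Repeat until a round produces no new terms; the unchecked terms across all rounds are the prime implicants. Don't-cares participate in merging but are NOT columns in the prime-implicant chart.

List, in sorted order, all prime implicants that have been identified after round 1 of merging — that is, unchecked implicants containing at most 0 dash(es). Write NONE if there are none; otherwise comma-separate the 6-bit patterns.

010011

Round 0: 000010✓ 000100✓ 000111✓ 001000✓ 001010✓ 001100✓ 001101✓ 001110✓ 001111✓ 010011 010100✓ 011000✓ 011001✓ 100000✓ 100001✓ 100010✓ 100011✓ 100110✓ 101000✓ 101001✓ 101010✓ 101101✓ 111000✓ 111010✓ 111100✓ 111101✓ 111111✓
Round 1: -00010✓ -01000✓ -01010✓ -01101 -11000✓ 0-0100 0-1000✓ 00-010✓ 00-100 00-111 001-00✓ 001-10✓ 0010-0✓ 0011-0✓ 0011-1✓ 00110-✓ 00111-✓ 01100- 1-1000✓ 1-1010✓ 1-1101 10-000✓ 10-001✓ 10-010✓ 100-10 1000-0✓ 1000-1✓ 10000-✓ 10001-✓ 101-01 1010-0✓ 10100-✓ 111-00 1110-0✓ 1111-1 11110-
Round 2: --1000 -0-010 -010-0 001--0 0011-- 1-10-0 10-0-0 10-00- 1000--
PIs = {--1000, -0-010, -010-0, -01101, 0-0100, 00-100, 00-111, 001--0, 0011--, 010011, 01100-, 1-10-0, 1-1101, 10-0-0, 10-00-, 100-10, 1000--, 101-01, 111-00, 1111-1, 11110-}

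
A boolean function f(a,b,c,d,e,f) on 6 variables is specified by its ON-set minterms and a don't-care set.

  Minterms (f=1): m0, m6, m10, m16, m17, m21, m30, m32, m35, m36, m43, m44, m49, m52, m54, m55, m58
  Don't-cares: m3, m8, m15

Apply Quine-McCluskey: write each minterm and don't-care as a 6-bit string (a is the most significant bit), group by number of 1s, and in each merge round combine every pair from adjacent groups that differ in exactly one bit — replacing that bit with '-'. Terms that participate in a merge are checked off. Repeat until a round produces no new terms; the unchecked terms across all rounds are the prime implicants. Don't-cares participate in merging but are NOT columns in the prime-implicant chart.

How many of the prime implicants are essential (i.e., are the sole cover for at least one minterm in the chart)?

9

[col 0] 000000*, 000011*, 000110, 001000*, 001010*, 001111, 010000*, 010001*, 010101*, 011110, 100000*, 100011*, 100100*, 101011*, 101100*, 110001*, 110100*, 110110*, 110111*, 111010
[col 1] -00000, -00011, -10001, 0-0000, 00-000, 0010-0, 010-01, 01000-, 1-0100, 10-011, 10-100, 100-00, 1101-0, 11011-
Prime implicants: -00000, -00011, -10001, 0-0000, 00-000, 000110, 0010-0, 001111, 010-01, 01000-, 011110, 1-0100, 10-011, 10-100, 100-00, 1101-0, 11011-, 111010
PI chart (minterm → PIs covering it):
  0 | -00000,0-0000,00-000
  6 | 000110  (sole → essential)
  10 | 0010-0  (sole → essential)
  16 | 0-0000,01000-
  17 | -10001,010-01,01000-
  21 | 010-01  (sole → essential)
  30 | 011110  (sole → essential)
  32 | -00000,100-00
  35 | -00011,10-011
  36 | 1-0100,10-100,100-00
  43 | 10-011  (sole → essential)
  44 | 10-100  (sole → essential)
  49 | -10001  (sole → essential)
  52 | 1-0100,1101-0
  54 | 1101-0,11011-
  55 | 11011-  (sole → essential)
  58 | 111010  (sole → essential)
Essential prime implicants: -10001, 000110, 0010-0, 010-01, 011110, 10-011, 10-100, 11011-, 111010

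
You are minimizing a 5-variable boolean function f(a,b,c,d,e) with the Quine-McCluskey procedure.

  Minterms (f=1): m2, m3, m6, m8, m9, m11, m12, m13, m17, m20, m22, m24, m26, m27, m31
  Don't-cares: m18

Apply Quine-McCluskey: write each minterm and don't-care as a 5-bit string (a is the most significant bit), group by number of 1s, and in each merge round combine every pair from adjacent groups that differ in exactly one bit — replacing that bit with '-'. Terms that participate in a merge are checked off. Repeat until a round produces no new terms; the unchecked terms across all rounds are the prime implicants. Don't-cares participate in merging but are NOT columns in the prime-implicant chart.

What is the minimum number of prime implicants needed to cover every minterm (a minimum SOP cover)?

[col 0] 00010*, 00011*, 00110*, 01000*, 01001*, 01011*, 01100*, 01101*, 10001, 10010*, 10100*, 10110*, 11000*, 11010*, 11011*, 11111*
[col 1] -0010*, -0110*, -1000, -1011, 0-011, 00-10*, 0001-, 01-00*, 01-01*, 010-1, 0100-*, 0110-*, 1-010, 10-10*, 101-0, 11-11, 110-0, 1101-
[col 2] -0-10, 01-0-
Prime implicants: -0-10, -1000, -1011, 0-011, 0001-, 01-0-, 010-1, 1-010, 10001, 101-0, 11-11, 110-0, 1101-
PI chart (minterm → PIs covering it):
  2 | -0-10,0001-
  3 | 0-011,0001-
  6 | -0-10  (sole → essential)
  8 | -1000,01-0-
  9 | 01-0-,010-1
  11 | -1011,0-011,010-1
  12 | 01-0-  (sole → essential)
  13 | 01-0-  (sole → essential)
  17 | 10001  (sole → essential)
  20 | 101-0  (sole → essential)
  22 | -0-10,101-0
  24 | -1000,110-0
  26 | 1-010,110-0,1101-
  27 | -1011,11-11,1101-
  31 | 11-11  (sole → essential)
Essential prime implicants: -0-10, 01-0-, 10001, 101-0, 11-11
Petrick residual → 0-011, 110-0
Minimum SOP uses 7 PIs: b'de' + a'c'de + a'bd' + ab'c'd'e + ab'ce' + abde + abc'e'

7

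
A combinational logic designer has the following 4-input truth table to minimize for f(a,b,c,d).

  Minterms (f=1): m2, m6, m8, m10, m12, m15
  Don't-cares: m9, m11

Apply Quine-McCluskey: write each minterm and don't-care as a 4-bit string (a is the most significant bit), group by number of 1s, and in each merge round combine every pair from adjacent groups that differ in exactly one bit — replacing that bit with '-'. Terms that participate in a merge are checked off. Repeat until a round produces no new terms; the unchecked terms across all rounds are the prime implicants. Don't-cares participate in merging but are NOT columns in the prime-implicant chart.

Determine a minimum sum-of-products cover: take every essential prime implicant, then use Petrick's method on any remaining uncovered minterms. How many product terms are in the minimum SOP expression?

[col 0] 0010*, 0110*, 1000*, 1001*, 1010*, 1011*, 1100*, 1111*
[col 1] -010, 0-10, 1-00, 1-11, 10-0*, 10-1*, 100-*, 101-*
[col 2] 10--
Prime implicants: -010, 0-10, 1-00, 1-11, 10--
PI chart (minterm → PIs covering it):
  2 | -010,0-10
  6 | 0-10  (sole → essential)
  8 | 1-00,10--
  10 | -010,10--
  12 | 1-00  (sole → essential)
  15 | 1-11  (sole → essential)
Essential prime implicants: 0-10, 1-00, 1-11
Petrick residual → -010
Minimum SOP uses 4 PIs: b'cd' + a'cd' + ac'd' + acd

4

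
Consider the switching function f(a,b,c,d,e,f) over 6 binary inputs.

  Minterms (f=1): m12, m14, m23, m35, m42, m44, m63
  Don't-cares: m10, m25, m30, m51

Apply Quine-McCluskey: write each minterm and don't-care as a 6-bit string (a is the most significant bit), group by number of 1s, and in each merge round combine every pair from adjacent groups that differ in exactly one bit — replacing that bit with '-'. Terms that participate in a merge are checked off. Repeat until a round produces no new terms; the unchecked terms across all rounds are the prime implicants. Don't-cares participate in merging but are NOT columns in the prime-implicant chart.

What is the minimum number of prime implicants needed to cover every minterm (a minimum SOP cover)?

6

size-2^0 implicants → 001010(✓)  001100(✓)  001110(✓)  010111  011001  011110(✓)  100011(✓)  101010(✓)  101100(✓)  110011(✓)  111111
size-2^1 implicants → -01010  -01100  0-1110  001-10  0011-0  1-0011
Unchecked terms (primes): -01010, -01100, 0-1110, 001-10, 0011-0, 010111, 011001, 1-0011, 111111
Minterm coverage:
  m12 ⊆ -01100,0011-0
  m14 ⊆ 0-1110,001-10,0011-0
  m23 ⊆ 010111 [E]
  m35 ⊆ 1-0011 [E]
  m42 ⊆ -01010 [E]
  m44 ⊆ -01100 [E]
  m63 ⊆ 111111 [E]
E = {-01010, -01100, 010111, 1-0011, 111111}
Petrick residual → 0-1110
Cover = b'cd'ef' + b'cde'f' + a'cdef' + a'bc'def + ac'd'ef + abcdef  |cover|=6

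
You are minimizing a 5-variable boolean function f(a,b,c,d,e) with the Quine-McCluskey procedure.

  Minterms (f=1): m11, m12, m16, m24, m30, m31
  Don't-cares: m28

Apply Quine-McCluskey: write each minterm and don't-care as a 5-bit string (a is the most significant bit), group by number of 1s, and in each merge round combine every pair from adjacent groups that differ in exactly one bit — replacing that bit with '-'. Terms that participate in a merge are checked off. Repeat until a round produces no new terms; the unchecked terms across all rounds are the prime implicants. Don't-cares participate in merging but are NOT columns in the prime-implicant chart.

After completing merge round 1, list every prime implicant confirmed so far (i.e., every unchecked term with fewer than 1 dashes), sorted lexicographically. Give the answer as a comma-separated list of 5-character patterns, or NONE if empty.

[col 0] 01011, 01100*, 10000*, 11000*, 11100*, 11110*, 11111*
[col 1] -1100, 1-000, 11-00, 111-0, 1111-
Prime implicants: -1100, 01011, 1-000, 11-00, 111-0, 1111-

01011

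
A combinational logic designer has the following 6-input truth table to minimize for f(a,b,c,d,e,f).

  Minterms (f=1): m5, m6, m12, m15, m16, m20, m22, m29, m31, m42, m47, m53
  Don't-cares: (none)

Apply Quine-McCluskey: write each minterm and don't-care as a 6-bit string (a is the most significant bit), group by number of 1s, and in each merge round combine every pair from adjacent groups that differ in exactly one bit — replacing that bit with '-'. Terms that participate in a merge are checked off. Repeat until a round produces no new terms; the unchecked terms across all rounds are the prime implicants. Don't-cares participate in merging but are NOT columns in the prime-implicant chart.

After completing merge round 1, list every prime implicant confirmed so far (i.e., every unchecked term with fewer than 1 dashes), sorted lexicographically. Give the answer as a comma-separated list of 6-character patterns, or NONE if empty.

000101, 001100, 101010, 110101

size-2^0 implicants → 000101  000110(✓)  001100  001111(✓)  010000(✓)  010100(✓)  010110(✓)  011101(✓)  011111(✓)  101010  101111(✓)  110101
size-2^1 implicants → -01111  0-0110  0-1111  010-00  0101-0  0111-1
Unchecked terms (primes): -01111, 0-0110, 0-1111, 000101, 001100, 010-00, 0101-0, 0111-1, 101010, 110101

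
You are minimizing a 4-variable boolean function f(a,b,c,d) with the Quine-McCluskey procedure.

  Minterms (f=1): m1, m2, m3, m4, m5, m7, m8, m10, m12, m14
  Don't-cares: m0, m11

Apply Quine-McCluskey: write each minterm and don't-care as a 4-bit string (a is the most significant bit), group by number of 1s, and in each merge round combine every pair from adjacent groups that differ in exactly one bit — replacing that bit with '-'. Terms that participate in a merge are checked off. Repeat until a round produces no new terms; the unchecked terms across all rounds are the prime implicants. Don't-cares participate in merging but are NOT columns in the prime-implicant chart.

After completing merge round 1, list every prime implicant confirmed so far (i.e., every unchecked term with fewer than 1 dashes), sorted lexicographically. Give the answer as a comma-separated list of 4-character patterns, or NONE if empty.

[col 0] 0000*, 0001*, 0010*, 0011*, 0100*, 0101*, 0111*, 1000*, 1010*, 1011*, 1100*, 1110*
[col 1] -000*, -010*, -011*, -100*, 0-00*, 0-01*, 0-11*, 00-0*, 00-1*, 000-*, 001-*, 01-1*, 010-*, 1-00*, 1-10*, 10-0*, 101-*, 11-0*
[col 2] --00, -0-0, -01-, 0--1, 0-0-, 00--, 1--0
Prime implicants: --00, -0-0, -01-, 0--1, 0-0-, 00--, 1--0

NONE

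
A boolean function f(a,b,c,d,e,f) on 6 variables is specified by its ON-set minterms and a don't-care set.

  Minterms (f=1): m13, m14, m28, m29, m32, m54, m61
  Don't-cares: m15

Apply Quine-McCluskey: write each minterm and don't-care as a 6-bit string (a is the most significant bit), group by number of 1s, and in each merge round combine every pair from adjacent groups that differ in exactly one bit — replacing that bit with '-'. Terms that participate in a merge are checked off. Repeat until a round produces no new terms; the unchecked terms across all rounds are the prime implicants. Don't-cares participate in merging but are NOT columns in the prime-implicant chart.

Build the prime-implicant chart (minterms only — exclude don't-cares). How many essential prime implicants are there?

[col 0] 001101*, 001110*, 001111*, 011100*, 011101*, 100000, 110110, 111101*
[col 1] -11101, 0-1101, 0011-1, 00111-, 01110-
Prime implicants: -11101, 0-1101, 0011-1, 00111-, 01110-, 100000, 110110
PI chart (minterm → PIs covering it):
  13 | 0-1101,0011-1
  14 | 00111-  (sole → essential)
  28 | 01110-  (sole → essential)
  29 | -11101,0-1101,01110-
  32 | 100000  (sole → essential)
  54 | 110110  (sole → essential)
  61 | -11101  (sole → essential)
Essential prime implicants: -11101, 00111-, 01110-, 100000, 110110

5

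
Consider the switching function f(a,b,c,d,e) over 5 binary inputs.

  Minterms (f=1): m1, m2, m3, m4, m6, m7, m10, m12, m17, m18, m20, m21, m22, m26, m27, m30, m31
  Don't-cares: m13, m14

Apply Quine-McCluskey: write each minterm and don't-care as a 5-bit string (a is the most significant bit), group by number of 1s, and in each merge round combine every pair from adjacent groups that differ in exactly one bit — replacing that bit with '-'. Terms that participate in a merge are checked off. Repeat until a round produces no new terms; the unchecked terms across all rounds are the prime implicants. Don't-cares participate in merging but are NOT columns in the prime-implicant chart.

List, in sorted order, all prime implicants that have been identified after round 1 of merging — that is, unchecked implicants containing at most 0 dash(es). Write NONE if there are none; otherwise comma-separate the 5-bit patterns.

[col 0] 00001*, 00010*, 00011*, 00100*, 00110*, 00111*, 01010*, 01100*, 01101*, 01110*, 10001*, 10010*, 10100*, 10101*, 10110*, 11010*, 11011*, 11110*, 11111*
[col 1] -0001, -0010*, -0100*, -0110*, -1010*, -1110*, 0-010*, 0-100*, 0-110*, 00-10*, 00-11*, 000-1, 0001-*, 001-0*, 0011-*, 01-10*, 011-0*, 0110-, 1-010*, 1-110*, 10-01, 10-10*, 101-0*, 1010-, 11-10*, 11-11*, 1101-*, 1111-*
[col 2] --010*, --110*, -0-10*, -01-0, -1-10*, 0--10*, 0-1-0, 00-1-, 1--10*, 11-1-
[col 3] ---10
Prime implicants: ---10, -0001, -01-0, 0-1-0, 00-1-, 000-1, 0110-, 10-01, 1010-, 11-1-

NONE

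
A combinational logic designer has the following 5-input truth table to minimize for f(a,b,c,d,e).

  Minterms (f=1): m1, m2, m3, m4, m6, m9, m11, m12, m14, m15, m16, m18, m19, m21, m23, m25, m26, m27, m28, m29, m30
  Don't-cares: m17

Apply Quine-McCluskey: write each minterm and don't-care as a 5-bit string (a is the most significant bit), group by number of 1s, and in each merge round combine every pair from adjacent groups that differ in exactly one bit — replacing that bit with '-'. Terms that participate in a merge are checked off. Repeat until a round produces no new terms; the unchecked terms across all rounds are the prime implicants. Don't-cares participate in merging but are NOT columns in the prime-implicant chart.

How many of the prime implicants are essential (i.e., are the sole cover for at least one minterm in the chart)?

size-2^0 implicants → 00001(✓)  00010(✓)  00011(✓)  00100(✓)  00110(✓)  01001(✓)  01011(✓)  01100(✓)  01110(✓)  01111(✓)  10000(✓)  10001(✓)  10010(✓)  10011(✓)  10101(✓)  10111(✓)  11001(✓)  11010(✓)  11011(✓)  11100(✓)  11101(✓)  11110(✓)
size-2^1 implicants → -0001(✓)  -0010(✓)  -0011(✓)  -1001(✓)  -1011(✓)  -1100(✓)  -1110(✓)  0-001(✓)  0-011(✓)  0-100(✓)  0-110(✓)  00-10  000-1(✓)  0001-(✓)  001-0(✓)  01-11  010-1(✓)  011-0(✓)  0111-  1-001(✓)  1-010(✓)  1-011(✓)  1-101(✓)  10-01(✓)  10-11(✓)  100-0(✓)  100-1(✓)  1000-(✓)  1001-(✓)  101-1(✓)  11-01(✓)  11-10  110-1(✓)  1101-(✓)  111-0(✓)  1110-
size-2^2 implicants → --001(✓)  --011(✓)  -00-1(✓)  -001-  -10-1(✓)  -11-0  0-0-1(✓)  0-1-0  1--01  1-0-1(✓)  1-01-  10--1  100--
size-2^3 implicants → --0-1
Unchecked terms (primes): --0-1, -001-, -11-0, 0-1-0, 00-10, 01-11, 0111-, 1--01, 1-01-, 10--1, 100--, 11-10, 1110-
Minterm coverage:
  m1 ⊆ --0-1 [E]
  m2 ⊆ -001-,00-10
  m3 ⊆ --0-1,-001-
  m4 ⊆ 0-1-0 [E]
  m6 ⊆ 0-1-0,00-10
  m9 ⊆ --0-1 [E]
  m11 ⊆ --0-1,01-11
  m12 ⊆ -11-0,0-1-0
  m14 ⊆ -11-0,0-1-0,0111-
  m15 ⊆ 01-11,0111-
  m16 ⊆ 100-- [E]
  m18 ⊆ -001-,1-01-,100--
  m19 ⊆ --0-1,-001-,1-01-,10--1,100--
  m21 ⊆ 1--01,10--1
  m23 ⊆ 10--1 [E]
  m25 ⊆ --0-1,1--01
  m26 ⊆ 1-01-,11-10
  m27 ⊆ --0-1,1-01-
  m28 ⊆ -11-0,1110-
  m29 ⊆ 1--01,1110-
  m30 ⊆ -11-0,11-10
E = {--0-1, 0-1-0, 10--1, 100--}

4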